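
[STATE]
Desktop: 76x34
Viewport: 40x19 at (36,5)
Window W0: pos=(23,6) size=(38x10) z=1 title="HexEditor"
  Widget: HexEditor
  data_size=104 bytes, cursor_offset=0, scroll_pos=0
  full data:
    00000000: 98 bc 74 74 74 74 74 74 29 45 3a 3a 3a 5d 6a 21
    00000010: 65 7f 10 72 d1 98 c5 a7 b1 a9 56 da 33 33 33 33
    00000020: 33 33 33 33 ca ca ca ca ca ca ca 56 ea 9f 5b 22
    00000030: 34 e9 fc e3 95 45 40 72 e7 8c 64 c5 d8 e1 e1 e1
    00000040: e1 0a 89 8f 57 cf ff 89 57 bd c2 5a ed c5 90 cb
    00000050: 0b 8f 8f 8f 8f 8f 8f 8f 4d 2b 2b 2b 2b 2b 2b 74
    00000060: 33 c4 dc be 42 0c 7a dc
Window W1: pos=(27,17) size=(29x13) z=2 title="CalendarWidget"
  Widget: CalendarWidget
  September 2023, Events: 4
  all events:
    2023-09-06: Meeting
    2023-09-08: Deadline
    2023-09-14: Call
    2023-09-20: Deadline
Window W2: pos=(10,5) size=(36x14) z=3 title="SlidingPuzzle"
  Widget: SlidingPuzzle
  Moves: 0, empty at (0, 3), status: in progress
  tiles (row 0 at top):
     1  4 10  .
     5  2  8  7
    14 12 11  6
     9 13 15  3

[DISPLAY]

━━━━━━━━━┓                              
         ┃━━━━━━━━━━━━━━┓               
─────────┨              ┃               
         ┃──────────────┨               
         ┃74 74 74 74  2┃               
         ┃d1 98 c5 a7  b┃               
         ┃ca ca ca ca  c┃               
         ┃95 45 40 72  e┃               
         ┃57 cf ff 89  5┃               
         ┃8f 8f 8f 8f  4┃               
         ┃━━━━━━━━━━━━━━┛               
         ┃                              
         ┃━━━━━━━━━┓                    
━━━━━━━━━┛         ┃                    
───────────────────┨                    
eptember 2023      ┃                    
 Th Fr Sa Su       ┃                    
     1  2  3       ┃                    
*  7  8*  9 10     ┃                    


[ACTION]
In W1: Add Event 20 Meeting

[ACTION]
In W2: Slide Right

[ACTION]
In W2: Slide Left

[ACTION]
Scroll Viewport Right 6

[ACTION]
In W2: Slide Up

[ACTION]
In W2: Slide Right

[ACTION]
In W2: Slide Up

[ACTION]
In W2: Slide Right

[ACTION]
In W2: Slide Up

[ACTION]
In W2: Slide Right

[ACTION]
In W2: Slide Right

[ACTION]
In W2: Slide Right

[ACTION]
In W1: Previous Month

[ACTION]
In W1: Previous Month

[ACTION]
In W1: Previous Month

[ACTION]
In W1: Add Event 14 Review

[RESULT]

━━━━━━━━━┓                              
         ┃━━━━━━━━━━━━━━┓               
─────────┨              ┃               
         ┃──────────────┨               
         ┃74 74 74 74  2┃               
         ┃d1 98 c5 a7  b┃               
         ┃ca ca ca ca  c┃               
         ┃95 45 40 72  e┃               
         ┃57 cf ff 89  5┃               
         ┃8f 8f 8f 8f  4┃               
         ┃━━━━━━━━━━━━━━┛               
         ┃                              
         ┃━━━━━━━━━┓                    
━━━━━━━━━┛         ┃                    
───────────────────┨                    
 June 2023         ┃                    
 Th Fr Sa Su       ┃                    
  1  2  3  4       ┃                    
  8  9 10 11       ┃                    


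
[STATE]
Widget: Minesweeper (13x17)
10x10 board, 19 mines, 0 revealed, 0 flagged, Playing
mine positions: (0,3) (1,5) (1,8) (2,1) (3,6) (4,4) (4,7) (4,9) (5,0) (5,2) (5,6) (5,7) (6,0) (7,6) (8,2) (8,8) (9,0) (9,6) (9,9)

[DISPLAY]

■■■■■■■■■■   
■■■■■■■■■■   
■■■■■■■■■■   
■■■■■■■■■■   
■■■■■■■■■■   
■■■■■■■■■■   
■■■■■■■■■■   
■■■■■■■■■■   
■■■■■■■■■■   
■■■■■■■■■■   
             
             
             
             
             
             
             


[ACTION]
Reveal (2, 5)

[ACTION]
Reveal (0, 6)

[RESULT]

■■■■■■1■■■   
■■■■■■■■■■   
■■■■■2■■■■   
■■■■■■■■■■   
■■■■■■■■■■   
■■■■■■■■■■   
■■■■■■■■■■   
■■■■■■■■■■   
■■■■■■■■■■   
■■■■■■■■■■   
             
             
             
             
             
             
             


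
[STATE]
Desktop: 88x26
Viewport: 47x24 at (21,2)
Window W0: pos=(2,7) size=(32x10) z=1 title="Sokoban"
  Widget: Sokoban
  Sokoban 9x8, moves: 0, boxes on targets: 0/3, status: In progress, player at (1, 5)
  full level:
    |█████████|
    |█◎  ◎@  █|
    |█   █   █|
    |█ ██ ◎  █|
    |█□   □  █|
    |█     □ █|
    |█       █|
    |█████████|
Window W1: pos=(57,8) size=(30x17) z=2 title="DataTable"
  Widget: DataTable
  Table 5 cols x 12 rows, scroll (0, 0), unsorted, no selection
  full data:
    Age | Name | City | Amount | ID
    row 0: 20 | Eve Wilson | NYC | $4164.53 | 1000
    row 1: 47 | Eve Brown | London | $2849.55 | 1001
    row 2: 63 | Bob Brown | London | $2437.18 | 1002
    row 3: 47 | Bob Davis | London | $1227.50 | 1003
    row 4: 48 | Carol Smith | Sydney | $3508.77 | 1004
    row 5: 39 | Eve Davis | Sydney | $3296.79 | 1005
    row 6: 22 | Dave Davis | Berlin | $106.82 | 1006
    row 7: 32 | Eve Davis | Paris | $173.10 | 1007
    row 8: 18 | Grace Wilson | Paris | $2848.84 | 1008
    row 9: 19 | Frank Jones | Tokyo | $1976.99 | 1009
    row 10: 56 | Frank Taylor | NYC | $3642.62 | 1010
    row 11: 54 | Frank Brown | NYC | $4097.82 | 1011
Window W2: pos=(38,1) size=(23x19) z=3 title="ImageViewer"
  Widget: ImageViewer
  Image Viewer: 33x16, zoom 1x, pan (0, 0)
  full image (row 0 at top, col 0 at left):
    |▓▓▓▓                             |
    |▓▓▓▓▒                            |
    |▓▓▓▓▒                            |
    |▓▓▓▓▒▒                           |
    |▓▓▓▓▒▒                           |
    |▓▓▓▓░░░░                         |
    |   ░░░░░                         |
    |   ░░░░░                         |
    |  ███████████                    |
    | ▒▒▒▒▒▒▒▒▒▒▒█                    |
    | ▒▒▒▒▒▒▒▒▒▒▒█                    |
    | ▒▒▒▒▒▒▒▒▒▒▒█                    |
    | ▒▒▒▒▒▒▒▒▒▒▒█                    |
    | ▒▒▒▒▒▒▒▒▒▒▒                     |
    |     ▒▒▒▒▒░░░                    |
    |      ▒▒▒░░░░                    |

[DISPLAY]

                 ┃ ImageViewer         ┃       
                 ┠─────────────────────┨       
                 ┃▓▓▓▓                 ┃       
                 ┃▓▓▓▓▒                ┃       
                 ┃▓▓▓▓▒                ┃       
━━━━━━━━━━━━┓    ┃▓▓▓▓▒▒               ┃       
            ┃    ┃▓▓▓▓▒▒               ┃━━━━━━━
────────────┨    ┃▓▓▓▓░░░░             ┃taTable
            ┃    ┃   ░░░░░             ┃───────
            ┃    ┃   ░░░░░             ┃│Name  
            ┃    ┃  ███████████        ┃┼──────
            ┃    ┃ ▒▒▒▒▒▒▒▒▒▒▒█        ┃│Eve Wi
            ┃    ┃ ▒▒▒▒▒▒▒▒▒▒▒█        ┃│Eve Br
            ┃    ┃ ▒▒▒▒▒▒▒▒▒▒▒█        ┃│Bob Br
━━━━━━━━━━━━┛    ┃ ▒▒▒▒▒▒▒▒▒▒▒█        ┃│Bob Da
                 ┃ ▒▒▒▒▒▒▒▒▒▒▒         ┃│Carol 
                 ┃     ▒▒▒▒▒░░░        ┃│Eve Da
                 ┗━━━━━━━━━━━━━━━━━━━━━┛│Dave D
                                    ┃32 │Eve Da
                                    ┃18 │Grace 
                                    ┃19 │Frank 
                                    ┃56 │Frank 
                                    ┗━━━━━━━━━━
                                               


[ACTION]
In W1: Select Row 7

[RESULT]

                 ┃ ImageViewer         ┃       
                 ┠─────────────────────┨       
                 ┃▓▓▓▓                 ┃       
                 ┃▓▓▓▓▒                ┃       
                 ┃▓▓▓▓▒                ┃       
━━━━━━━━━━━━┓    ┃▓▓▓▓▒▒               ┃       
            ┃    ┃▓▓▓▓▒▒               ┃━━━━━━━
────────────┨    ┃▓▓▓▓░░░░             ┃taTable
            ┃    ┃   ░░░░░             ┃───────
            ┃    ┃   ░░░░░             ┃│Name  
            ┃    ┃  ███████████        ┃┼──────
            ┃    ┃ ▒▒▒▒▒▒▒▒▒▒▒█        ┃│Eve Wi
            ┃    ┃ ▒▒▒▒▒▒▒▒▒▒▒█        ┃│Eve Br
            ┃    ┃ ▒▒▒▒▒▒▒▒▒▒▒█        ┃│Bob Br
━━━━━━━━━━━━┛    ┃ ▒▒▒▒▒▒▒▒▒▒▒█        ┃│Bob Da
                 ┃ ▒▒▒▒▒▒▒▒▒▒▒         ┃│Carol 
                 ┃     ▒▒▒▒▒░░░        ┃│Eve Da
                 ┗━━━━━━━━━━━━━━━━━━━━━┛│Dave D
                                    ┃>2 │Eve Da
                                    ┃18 │Grace 
                                    ┃19 │Frank 
                                    ┃56 │Frank 
                                    ┗━━━━━━━━━━
                                               


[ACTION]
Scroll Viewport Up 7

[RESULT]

                                               
                 ┏━━━━━━━━━━━━━━━━━━━━━┓       
                 ┃ ImageViewer         ┃       
                 ┠─────────────────────┨       
                 ┃▓▓▓▓                 ┃       
                 ┃▓▓▓▓▒                ┃       
                 ┃▓▓▓▓▒                ┃       
━━━━━━━━━━━━┓    ┃▓▓▓▓▒▒               ┃       
            ┃    ┃▓▓▓▓▒▒               ┃━━━━━━━
────────────┨    ┃▓▓▓▓░░░░             ┃taTable
            ┃    ┃   ░░░░░             ┃───────
            ┃    ┃   ░░░░░             ┃│Name  
            ┃    ┃  ███████████        ┃┼──────
            ┃    ┃ ▒▒▒▒▒▒▒▒▒▒▒█        ┃│Eve Wi
            ┃    ┃ ▒▒▒▒▒▒▒▒▒▒▒█        ┃│Eve Br
            ┃    ┃ ▒▒▒▒▒▒▒▒▒▒▒█        ┃│Bob Br
━━━━━━━━━━━━┛    ┃ ▒▒▒▒▒▒▒▒▒▒▒█        ┃│Bob Da
                 ┃ ▒▒▒▒▒▒▒▒▒▒▒         ┃│Carol 
                 ┃     ▒▒▒▒▒░░░        ┃│Eve Da
                 ┗━━━━━━━━━━━━━━━━━━━━━┛│Dave D
                                    ┃>2 │Eve Da
                                    ┃18 │Grace 
                                    ┃19 │Frank 
                                    ┃56 │Frank 


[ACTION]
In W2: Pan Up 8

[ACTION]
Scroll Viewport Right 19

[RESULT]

                                               
━━━━━━━━━━━━━━━━━━━━┓                          
ImageViewer         ┃                          
────────────────────┨                          
▓▓▓                 ┃                          
▓▓▓▒                ┃                          
▓▓▓▒                ┃                          
▓▓▓▒▒               ┃                          
▓▓▓▒▒               ┃━━━━━━━━━━━━━━━━━━━━━━━━━┓
▓▓▓░░░░             ┃taTable                  ┃
  ░░░░░             ┃─────────────────────────┨
  ░░░░░             ┃│Name        │City  │Amou┃
 ███████████        ┃┼────────────┼──────┼────┃
▒▒▒▒▒▒▒▒▒▒▒█        ┃│Eve Wilson  │NYC   │$416┃
▒▒▒▒▒▒▒▒▒▒▒█        ┃│Eve Brown   │London│$284┃
▒▒▒▒▒▒▒▒▒▒▒█        ┃│Bob Brown   │London│$243┃
▒▒▒▒▒▒▒▒▒▒▒█        ┃│Bob Davis   │London│$122┃
▒▒▒▒▒▒▒▒▒▒▒         ┃│Carol Smith │Sydney│$350┃
    ▒▒▒▒▒░░░        ┃│Eve Davis   │Sydney│$329┃
━━━━━━━━━━━━━━━━━━━━┛│Dave Davis  │Berlin│$106┃
                 ┃>2 │Eve Davis   │Paris │$173┃
                 ┃18 │Grace Wilson│Paris │$284┃
                 ┃19 │Frank Jones │Tokyo │$197┃
                 ┃56 │Frank Taylor│NYC   │$364┃


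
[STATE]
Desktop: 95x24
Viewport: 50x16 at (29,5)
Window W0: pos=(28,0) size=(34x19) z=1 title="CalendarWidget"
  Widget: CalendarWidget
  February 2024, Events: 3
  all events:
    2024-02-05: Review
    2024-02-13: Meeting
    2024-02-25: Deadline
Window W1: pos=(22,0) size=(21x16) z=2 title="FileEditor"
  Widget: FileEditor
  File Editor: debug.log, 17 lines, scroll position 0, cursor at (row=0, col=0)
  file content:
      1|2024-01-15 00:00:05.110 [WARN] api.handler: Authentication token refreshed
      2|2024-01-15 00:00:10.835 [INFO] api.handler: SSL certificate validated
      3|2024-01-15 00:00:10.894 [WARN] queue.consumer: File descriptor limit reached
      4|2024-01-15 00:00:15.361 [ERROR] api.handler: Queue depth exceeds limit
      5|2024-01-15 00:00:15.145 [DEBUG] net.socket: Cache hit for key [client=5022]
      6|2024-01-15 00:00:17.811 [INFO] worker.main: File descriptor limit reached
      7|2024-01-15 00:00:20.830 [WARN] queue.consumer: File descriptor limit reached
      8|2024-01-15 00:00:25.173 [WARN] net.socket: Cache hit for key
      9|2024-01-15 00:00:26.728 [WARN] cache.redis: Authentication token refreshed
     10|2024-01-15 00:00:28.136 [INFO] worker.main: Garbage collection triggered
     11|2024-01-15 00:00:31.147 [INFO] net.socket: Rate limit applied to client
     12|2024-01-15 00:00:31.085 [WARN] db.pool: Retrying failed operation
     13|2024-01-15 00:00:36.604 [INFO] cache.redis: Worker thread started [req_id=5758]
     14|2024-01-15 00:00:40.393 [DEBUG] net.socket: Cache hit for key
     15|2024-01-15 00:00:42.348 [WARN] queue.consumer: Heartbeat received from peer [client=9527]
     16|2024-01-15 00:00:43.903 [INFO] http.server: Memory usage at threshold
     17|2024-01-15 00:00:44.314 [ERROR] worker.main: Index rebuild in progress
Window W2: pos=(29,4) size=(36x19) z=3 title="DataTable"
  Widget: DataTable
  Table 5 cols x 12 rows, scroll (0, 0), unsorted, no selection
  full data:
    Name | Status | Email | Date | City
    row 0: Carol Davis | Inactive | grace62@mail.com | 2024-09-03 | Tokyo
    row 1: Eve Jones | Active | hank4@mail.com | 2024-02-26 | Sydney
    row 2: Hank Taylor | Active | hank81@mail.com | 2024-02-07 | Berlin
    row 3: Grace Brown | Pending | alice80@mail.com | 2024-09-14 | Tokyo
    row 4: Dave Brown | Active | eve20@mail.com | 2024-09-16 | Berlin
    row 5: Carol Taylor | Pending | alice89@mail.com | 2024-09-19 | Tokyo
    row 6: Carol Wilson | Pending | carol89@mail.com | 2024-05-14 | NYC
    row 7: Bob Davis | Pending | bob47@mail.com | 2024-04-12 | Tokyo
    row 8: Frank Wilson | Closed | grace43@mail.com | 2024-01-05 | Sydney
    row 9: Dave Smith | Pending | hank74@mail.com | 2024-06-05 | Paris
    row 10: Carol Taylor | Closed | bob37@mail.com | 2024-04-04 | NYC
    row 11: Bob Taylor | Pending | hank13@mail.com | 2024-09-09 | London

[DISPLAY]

┃ DataTable                        ┃              
┠──────────────────────────────────┨              
┃Name        │Status  │Email       ┃              
┃────────────┼────────┼────────────┃              
┃Carol Davis │Inactive│grace62@mail┃              
┃Eve Jones   │Active  │hank4@mail.c┃              
┃Hank Taylor │Active  │hank81@mail.┃              
┃Grace Brown │Pending │alice80@mail┃              
┃Dave Brown  │Active  │eve20@mail.c┃              
┃Carol Taylor│Pending │alice89@mail┃              
┃Carol Wilson│Pending │carol89@mail┃              
┃Bob Davis   │Pending │bob47@mail.c┃              
┃Frank Wilson│Closed  │grace43@mail┃              
┃Dave Smith  │Pending │hank74@mail.┃              
┃Carol Taylor│Closed  │bob37@mail.c┃              
┃Bob Taylor  │Pending │hank13@mail.┃              


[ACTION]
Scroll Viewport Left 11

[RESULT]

    ┃2024-0┃ DataTable                        ┃   
    ┃2024-0┠──────────────────────────────────┨   
    ┃2024-0┃Name        │Status  │Email       ┃   
    ┃2024-0┃────────────┼────────┼────────────┃   
    ┃2024-0┃Carol Davis │Inactive│grace62@mail┃   
    ┃2024-0┃Eve Jones   │Active  │hank4@mail.c┃   
    ┃2024-0┃Hank Taylor │Active  │hank81@mail.┃   
    ┃2024-0┃Grace Brown │Pending │alice80@mail┃   
    ┃2024-0┃Dave Brown  │Active  │eve20@mail.c┃   
    ┃2024-0┃Carol Taylor│Pending │alice89@mail┃   
    ┗━━━━━━┃Carol Wilson│Pending │carol89@mail┃   
          ┃┃Bob Davis   │Pending │bob47@mail.c┃   
          ┃┃Frank Wilson│Closed  │grace43@mail┃   
          ┗┃Dave Smith  │Pending │hank74@mail.┃   
           ┃Carol Taylor│Closed  │bob37@mail.c┃   
           ┃Bob Taylor  │Pending │hank13@mail.┃   


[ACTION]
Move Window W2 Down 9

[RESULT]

    ┃2024-0┏━━━━━━━━━━━━━━━━━━━━━━━━━━━━━━━━━━┓   
    ┃2024-0┃ DataTable                        ┃   
    ┃2024-0┠──────────────────────────────────┨   
    ┃2024-0┃Name        │Status  │Email       ┃   
    ┃2024-0┃────────────┼────────┼────────────┃   
    ┃2024-0┃Carol Davis │Inactive│grace62@mail┃   
    ┃2024-0┃Eve Jones   │Active  │hank4@mail.c┃   
    ┃2024-0┃Hank Taylor │Active  │hank81@mail.┃   
    ┃2024-0┃Grace Brown │Pending │alice80@mail┃   
    ┃2024-0┃Dave Brown  │Active  │eve20@mail.c┃   
    ┗━━━━━━┃Carol Taylor│Pending │alice89@mail┃   
          ┃┃Carol Wilson│Pending │carol89@mail┃   
          ┃┃Bob Davis   │Pending │bob47@mail.c┃   
          ┗┃Frank Wilson│Closed  │grace43@mail┃   
           ┃Dave Smith  │Pending │hank74@mail.┃   
           ┃Carol Taylor│Closed  │bob37@mail.c┃   


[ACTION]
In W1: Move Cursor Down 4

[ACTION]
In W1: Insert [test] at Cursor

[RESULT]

    ┃2024-0┏━━━━━━━━━━━━━━━━━━━━━━━━━━━━━━━━━━┓   
    ┃2024-0┃ DataTable                        ┃   
    ┃test█0┠──────────────────────────────────┨   
    ┃2024-0┃Name        │Status  │Email       ┃   
    ┃2024-0┃────────────┼────────┼────────────┃   
    ┃2024-0┃Carol Davis │Inactive│grace62@mail┃   
    ┃2024-0┃Eve Jones   │Active  │hank4@mail.c┃   
    ┃2024-0┃Hank Taylor │Active  │hank81@mail.┃   
    ┃2024-0┃Grace Brown │Pending │alice80@mail┃   
    ┃2024-0┃Dave Brown  │Active  │eve20@mail.c┃   
    ┗━━━━━━┃Carol Taylor│Pending │alice89@mail┃   
          ┃┃Carol Wilson│Pending │carol89@mail┃   
          ┃┃Bob Davis   │Pending │bob47@mail.c┃   
          ┗┃Frank Wilson│Closed  │grace43@mail┃   
           ┃Dave Smith  │Pending │hank74@mail.┃   
           ┃Carol Taylor│Closed  │bob37@mail.c┃   


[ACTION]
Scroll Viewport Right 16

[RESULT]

━━━━━━━━━━━━━━━━━━━━━━━━━━━━━━┓                   
aTable                        ┃                   
──────────────────────────────┨                   
        │Status  │Email       ┃                   
────────┼────────┼────────────┃                   
l Davis │Inactive│grace62@mail┃                   
Jones   │Active  │hank4@mail.c┃                   
 Taylor │Active  │hank81@mail.┃                   
e Brown │Pending │alice80@mail┃                   
 Brown  │Active  │eve20@mail.c┃                   
l Taylor│Pending │alice89@mail┃                   
l Wilson│Pending │carol89@mail┃                   
Davis   │Pending │bob47@mail.c┃                   
k Wilson│Closed  │grace43@mail┃                   
 Smith  │Pending │hank74@mail.┃                   
l Taylor│Closed  │bob37@mail.c┃                   


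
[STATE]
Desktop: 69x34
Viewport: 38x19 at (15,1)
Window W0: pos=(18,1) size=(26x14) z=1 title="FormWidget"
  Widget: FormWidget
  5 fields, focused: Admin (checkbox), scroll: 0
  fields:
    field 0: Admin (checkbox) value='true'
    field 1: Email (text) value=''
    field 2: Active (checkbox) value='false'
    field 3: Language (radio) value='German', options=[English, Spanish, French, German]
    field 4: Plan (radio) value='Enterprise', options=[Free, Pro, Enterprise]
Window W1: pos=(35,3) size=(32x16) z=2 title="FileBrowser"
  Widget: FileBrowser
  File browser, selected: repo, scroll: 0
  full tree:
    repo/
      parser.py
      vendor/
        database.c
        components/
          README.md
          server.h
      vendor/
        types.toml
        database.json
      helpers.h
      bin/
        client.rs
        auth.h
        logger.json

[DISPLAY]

   ┏━━━━━━━━━━━━━━━━━━━━━━━━┓         
   ┃ FormWidget             ┃         
   ┠────────────────┏━━━━━━━━━━━━━━━━━
   ┃> Admin:      [x┃ FileBrowser     
   ┃  Email:      [ ┠─────────────────
   ┃  Active:     [ ┃> [-] repo/      
   ┃  Language:   ( ┃    parser.py    
   ┃  Plan:       ( ┃    [+] vendor/  
   ┃                ┃    [+] vendor/  
   ┃                ┃    helpers.h    
   ┃                ┃    [+] bin/     
   ┃                ┃                 
   ┃                ┃                 
   ┗━━━━━━━━━━━━━━━━┃                 
                    ┃                 
                    ┃                 
                    ┃                 
                    ┗━━━━━━━━━━━━━━━━━
                                      


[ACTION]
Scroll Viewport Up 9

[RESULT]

                                      
   ┏━━━━━━━━━━━━━━━━━━━━━━━━┓         
   ┃ FormWidget             ┃         
   ┠────────────────┏━━━━━━━━━━━━━━━━━
   ┃> Admin:      [x┃ FileBrowser     
   ┃  Email:      [ ┠─────────────────
   ┃  Active:     [ ┃> [-] repo/      
   ┃  Language:   ( ┃    parser.py    
   ┃  Plan:       ( ┃    [+] vendor/  
   ┃                ┃    [+] vendor/  
   ┃                ┃    helpers.h    
   ┃                ┃    [+] bin/     
   ┃                ┃                 
   ┃                ┃                 
   ┗━━━━━━━━━━━━━━━━┃                 
                    ┃                 
                    ┃                 
                    ┃                 
                    ┗━━━━━━━━━━━━━━━━━


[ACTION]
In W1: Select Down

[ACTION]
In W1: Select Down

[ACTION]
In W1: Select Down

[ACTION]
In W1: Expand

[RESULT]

                                      
   ┏━━━━━━━━━━━━━━━━━━━━━━━━┓         
   ┃ FormWidget             ┃         
   ┠────────────────┏━━━━━━━━━━━━━━━━━
   ┃> Admin:      [x┃ FileBrowser     
   ┃  Email:      [ ┠─────────────────
   ┃  Active:     [ ┃  [-] repo/      
   ┃  Language:   ( ┃    parser.py    
   ┃  Plan:       ( ┃    [-] vendor/  
   ┃                ┃    > database.c 
   ┃                ┃      [+] compone
   ┃                ┃    [-] vendor/  
   ┃                ┃      types.toml 
   ┃                ┃      database.js
   ┗━━━━━━━━━━━━━━━━┃    helpers.h    
                    ┃    [+] bin/     
                    ┃                 
                    ┃                 
                    ┗━━━━━━━━━━━━━━━━━


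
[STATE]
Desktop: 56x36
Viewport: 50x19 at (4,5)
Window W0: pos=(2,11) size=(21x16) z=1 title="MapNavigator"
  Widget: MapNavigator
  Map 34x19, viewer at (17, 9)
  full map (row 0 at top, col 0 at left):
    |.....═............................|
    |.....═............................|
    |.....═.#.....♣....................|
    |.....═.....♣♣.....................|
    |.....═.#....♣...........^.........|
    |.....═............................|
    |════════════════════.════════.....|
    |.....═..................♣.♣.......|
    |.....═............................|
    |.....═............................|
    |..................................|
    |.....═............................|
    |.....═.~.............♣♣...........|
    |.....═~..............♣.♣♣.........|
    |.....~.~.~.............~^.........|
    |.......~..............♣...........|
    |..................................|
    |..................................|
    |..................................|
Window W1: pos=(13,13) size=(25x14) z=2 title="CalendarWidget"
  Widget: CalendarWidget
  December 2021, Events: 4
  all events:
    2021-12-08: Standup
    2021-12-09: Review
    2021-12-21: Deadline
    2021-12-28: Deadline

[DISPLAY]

                                                  
                                                  
                                                  
                                                  
                                                  
                                                  
━━━━━━━━━━━━━━━━━━┓                               
MapNavigator      ┃                               
─────────┏━━━━━━━━━━━━━━━━━━━━━━━┓                
..♣♣.....┃ CalendarWidget        ┃                
...♣.....┠───────────────────────┨                
.........┃     December 2021     ┃                
═════════┃Mo Tu We Th Fr Sa Su   ┃                
.........┃       1  2  3  4  5   ┃                
.........┃ 6  7  8*  9* 10 11 12 ┃                
........@┃13 14 15 16 17 18 19   ┃                
.........┃20 21* 22 23 24 25 26  ┃                
.........┃27 28* 29 30 31        ┃                
.........┃                       ┃                


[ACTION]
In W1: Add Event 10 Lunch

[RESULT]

                                                  
                                                  
                                                  
                                                  
                                                  
                                                  
━━━━━━━━━━━━━━━━━━┓                               
MapNavigator      ┃                               
─────────┏━━━━━━━━━━━━━━━━━━━━━━━┓                
..♣♣.....┃ CalendarWidget        ┃                
...♣.....┠───────────────────────┨                
.........┃     December 2021     ┃                
═════════┃Mo Tu We Th Fr Sa Su   ┃                
.........┃       1  2  3  4  5   ┃                
.........┃ 6  7  8*  9* 10* 11 12┃                
........@┃13 14 15 16 17 18 19   ┃                
.........┃20 21* 22 23 24 25 26  ┃                
.........┃27 28* 29 30 31        ┃                
.........┃                       ┃                


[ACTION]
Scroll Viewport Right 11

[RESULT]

                                                  
                                                  
                                                  
                                                  
                                                  
                                                  
━━━━━━━━━━━━━━━━┓                                 
pNavigator      ┃                                 
───────┏━━━━━━━━━━━━━━━━━━━━━━━┓                  
♣♣.....┃ CalendarWidget        ┃                  
.♣.....┠───────────────────────┨                  
.......┃     December 2021     ┃                  
═══════┃Mo Tu We Th Fr Sa Su   ┃                  
.......┃       1  2  3  4  5   ┃                  
.......┃ 6  7  8*  9* 10* 11 12┃                  
......@┃13 14 15 16 17 18 19   ┃                  
.......┃20 21* 22 23 24 25 26  ┃                  
.......┃27 28* 29 30 31        ┃                  
.......┃                       ┃                  


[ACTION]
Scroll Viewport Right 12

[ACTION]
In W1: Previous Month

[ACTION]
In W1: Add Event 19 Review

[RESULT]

                                                  
                                                  
                                                  
                                                  
                                                  
                                                  
━━━━━━━━━━━━━━━━┓                                 
pNavigator      ┃                                 
───────┏━━━━━━━━━━━━━━━━━━━━━━━┓                  
♣♣.....┃ CalendarWidget        ┃                  
.♣.....┠───────────────────────┨                  
.......┃     November 2021     ┃                  
═══════┃Mo Tu We Th Fr Sa Su   ┃                  
.......┃ 1  2  3  4  5  6  7   ┃                  
.......┃ 8  9 10 11 12 13 14   ┃                  
......@┃15 16 17 18 19* 20 21  ┃                  
.......┃22 23 24 25 26 27 28   ┃                  
.......┃29 30                  ┃                  
.......┃                       ┃                  


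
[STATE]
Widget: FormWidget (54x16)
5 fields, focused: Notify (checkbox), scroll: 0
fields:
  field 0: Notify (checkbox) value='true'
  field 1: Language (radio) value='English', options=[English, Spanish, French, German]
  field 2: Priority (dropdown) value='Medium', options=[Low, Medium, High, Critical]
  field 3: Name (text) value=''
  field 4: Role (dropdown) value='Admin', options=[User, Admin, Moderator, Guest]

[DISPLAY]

> Notify:     [x]                                     
  Language:   (●) English  ( ) Spanish  ( ) French  ( 
  Priority:   [Medium                               ▼]
  Name:       [                                      ]
  Role:       [Admin                                ▼]
                                                      
                                                      
                                                      
                                                      
                                                      
                                                      
                                                      
                                                      
                                                      
                                                      
                                                      


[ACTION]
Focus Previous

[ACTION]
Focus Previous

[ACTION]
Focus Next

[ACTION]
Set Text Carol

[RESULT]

  Notify:     [x]                                     
  Language:   (●) English  ( ) Spanish  ( ) French  ( 
  Priority:   [Medium                               ▼]
  Name:       [                                      ]
> Role:       [Admin                                ▼]
                                                      
                                                      
                                                      
                                                      
                                                      
                                                      
                                                      
                                                      
                                                      
                                                      
                                                      


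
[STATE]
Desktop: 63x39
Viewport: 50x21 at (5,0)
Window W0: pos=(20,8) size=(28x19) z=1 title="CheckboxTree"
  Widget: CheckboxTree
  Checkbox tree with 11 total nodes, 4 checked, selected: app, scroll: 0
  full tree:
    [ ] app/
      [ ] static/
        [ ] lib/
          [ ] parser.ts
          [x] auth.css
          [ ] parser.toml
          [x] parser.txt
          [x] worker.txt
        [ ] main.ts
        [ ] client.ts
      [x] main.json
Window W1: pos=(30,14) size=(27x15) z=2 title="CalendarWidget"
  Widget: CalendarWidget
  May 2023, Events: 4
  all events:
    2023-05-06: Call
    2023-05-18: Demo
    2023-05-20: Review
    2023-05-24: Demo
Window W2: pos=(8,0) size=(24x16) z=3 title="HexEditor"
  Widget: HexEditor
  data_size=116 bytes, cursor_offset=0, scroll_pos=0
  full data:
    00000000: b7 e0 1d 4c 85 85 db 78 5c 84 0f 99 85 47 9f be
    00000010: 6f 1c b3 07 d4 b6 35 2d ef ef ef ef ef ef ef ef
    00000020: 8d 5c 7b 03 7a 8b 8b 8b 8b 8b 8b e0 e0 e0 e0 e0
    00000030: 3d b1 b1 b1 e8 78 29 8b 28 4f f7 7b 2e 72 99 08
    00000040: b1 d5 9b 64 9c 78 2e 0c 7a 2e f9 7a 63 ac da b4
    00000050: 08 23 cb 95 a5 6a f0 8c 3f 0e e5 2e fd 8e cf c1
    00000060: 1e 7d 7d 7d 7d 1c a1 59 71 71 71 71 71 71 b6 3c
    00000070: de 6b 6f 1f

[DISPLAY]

   ┏━━━━━━━━━━━━━━━━━━━━━━┓                       
   ┃ HexEditor            ┃                       
   ┠──────────────────────┨                       
   ┃00000000  B7 e0 1d 4c ┃                       
   ┃00000010  6f 1c b3 07 ┃                       
   ┃00000020  8d 5c 7b 03 ┃                       
   ┃00000030  3d b1 b1 b1 ┃                       
   ┃00000040  b1 d5 9b 64 ┃                       
   ┃00000050  08 23 cb 95 ┃━━━━━━━━━━━━━━━┓       
   ┃00000060  1e 7d 7d 7d ┃ee             ┃       
   ┃00000070  de 6b 6f 1f ┃───────────────┨       
   ┃                      ┃               ┃       
   ┃                      ┃ic/            ┃       
   ┃                      ┃b/             ┃       
   ┃                      ┃━━━━━━━━━━━━━━━━━━━━━━━
   ┗━━━━━━━━━━━━━━━━━━━━━━┛CalendarWidget         
               ┃       [ ┠────────────────────────
               ┃       [x┃         May 2023       
               ┃       [x┃Mo Tu We Th Fr Sa Su    
               ┃     [ ] ┃ 1  2  3  4  5  6*  7   
               ┃     [ ] ┃ 8  9 10 11 12 13 14    


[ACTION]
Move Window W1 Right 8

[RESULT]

   ┏━━━━━━━━━━━━━━━━━━━━━━┓                       
   ┃ HexEditor            ┃                       
   ┠──────────────────────┨                       
   ┃00000000  B7 e0 1d 4c ┃                       
   ┃00000010  6f 1c b3 07 ┃                       
   ┃00000020  8d 5c 7b 03 ┃                       
   ┃00000030  3d b1 b1 b1 ┃                       
   ┃00000040  b1 d5 9b 64 ┃                       
   ┃00000050  08 23 cb 95 ┃━━━━━━━━━━━━━━━┓       
   ┃00000060  1e 7d 7d 7d ┃ee             ┃       
   ┃00000070  de 6b 6f 1f ┃───────────────┨       
   ┃                      ┃               ┃       
   ┃                      ┃ic/            ┃       
   ┃                      ┃b/             ┃       
   ┃                      ┃pars┏━━━━━━━━━━━━━━━━━━
   ┗━━━━━━━━━━━━━━━━━━━━━━┛auth┃ CalendarWidget   
               ┃       [ ] pars┠──────────────────
               ┃       [x] pars┃         May 2023 
               ┃       [x] work┃Mo Tu We Th Fr Sa 
               ┃     [ ] main.t┃ 1  2  3  4  5  6*
               ┃     [ ] client┃ 8  9 10 11 12 13 


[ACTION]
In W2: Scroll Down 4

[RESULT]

   ┏━━━━━━━━━━━━━━━━━━━━━━┓                       
   ┃ HexEditor            ┃                       
   ┠──────────────────────┨                       
   ┃00000040  b1 d5 9b 64 ┃                       
   ┃00000050  08 23 cb 95 ┃                       
   ┃00000060  1e 7d 7d 7d ┃                       
   ┃00000070  de 6b 6f 1f ┃                       
   ┃                      ┃                       
   ┃                      ┃━━━━━━━━━━━━━━━┓       
   ┃                      ┃ee             ┃       
   ┃                      ┃───────────────┨       
   ┃                      ┃               ┃       
   ┃                      ┃ic/            ┃       
   ┃                      ┃b/             ┃       
   ┃                      ┃pars┏━━━━━━━━━━━━━━━━━━
   ┗━━━━━━━━━━━━━━━━━━━━━━┛auth┃ CalendarWidget   
               ┃       [ ] pars┠──────────────────
               ┃       [x] pars┃         May 2023 
               ┃       [x] work┃Mo Tu We Th Fr Sa 
               ┃     [ ] main.t┃ 1  2  3  4  5  6*
               ┃     [ ] client┃ 8  9 10 11 12 13 


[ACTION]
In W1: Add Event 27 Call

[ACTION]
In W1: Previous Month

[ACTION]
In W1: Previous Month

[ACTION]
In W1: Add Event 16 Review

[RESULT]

   ┏━━━━━━━━━━━━━━━━━━━━━━┓                       
   ┃ HexEditor            ┃                       
   ┠──────────────────────┨                       
   ┃00000040  b1 d5 9b 64 ┃                       
   ┃00000050  08 23 cb 95 ┃                       
   ┃00000060  1e 7d 7d 7d ┃                       
   ┃00000070  de 6b 6f 1f ┃                       
   ┃                      ┃                       
   ┃                      ┃━━━━━━━━━━━━━━━┓       
   ┃                      ┃ee             ┃       
   ┃                      ┃───────────────┨       
   ┃                      ┃               ┃       
   ┃                      ┃ic/            ┃       
   ┃                      ┃b/             ┃       
   ┃                      ┃pars┏━━━━━━━━━━━━━━━━━━
   ┗━━━━━━━━━━━━━━━━━━━━━━┛auth┃ CalendarWidget   
               ┃       [ ] pars┠──────────────────
               ┃       [x] pars┃        March 2023
               ┃       [x] work┃Mo Tu We Th Fr Sa 
               ┃     [ ] main.t┃       1  2  3  4 
               ┃     [ ] client┃ 6  7  8  9 10 11 
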